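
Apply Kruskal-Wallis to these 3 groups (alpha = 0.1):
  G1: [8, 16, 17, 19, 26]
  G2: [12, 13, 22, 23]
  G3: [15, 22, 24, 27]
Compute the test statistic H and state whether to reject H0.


Step 1: Combine all N = 13 observations and assign midranks.
sorted (value, group, rank): (8,G1,1), (12,G2,2), (13,G2,3), (15,G3,4), (16,G1,5), (17,G1,6), (19,G1,7), (22,G2,8.5), (22,G3,8.5), (23,G2,10), (24,G3,11), (26,G1,12), (27,G3,13)
Step 2: Sum ranks within each group.
R_1 = 31 (n_1 = 5)
R_2 = 23.5 (n_2 = 4)
R_3 = 36.5 (n_3 = 4)
Step 3: H = 12/(N(N+1)) * sum(R_i^2/n_i) - 3(N+1)
     = 12/(13*14) * (31^2/5 + 23.5^2/4 + 36.5^2/4) - 3*14
     = 0.065934 * 663.325 - 42
     = 1.735714.
Step 4: Ties present; correction factor C = 1 - 6/(13^3 - 13) = 0.997253. Corrected H = 1.735714 / 0.997253 = 1.740496.
Step 5: Under H0, H ~ chi^2(2); p-value = 0.418848.
Step 6: alpha = 0.1. fail to reject H0.

H = 1.7405, df = 2, p = 0.418848, fail to reject H0.


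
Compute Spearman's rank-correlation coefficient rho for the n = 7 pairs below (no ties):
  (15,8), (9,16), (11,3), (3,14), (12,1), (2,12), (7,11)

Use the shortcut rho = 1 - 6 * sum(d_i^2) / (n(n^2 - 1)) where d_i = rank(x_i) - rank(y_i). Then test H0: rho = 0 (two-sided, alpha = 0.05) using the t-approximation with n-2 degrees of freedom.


Step 1: Rank x and y separately (midranks; no ties here).
rank(x): 15->7, 9->4, 11->5, 3->2, 12->6, 2->1, 7->3
rank(y): 8->3, 16->7, 3->2, 14->6, 1->1, 12->5, 11->4
Step 2: d_i = R_x(i) - R_y(i); compute d_i^2.
  (7-3)^2=16, (4-7)^2=9, (5-2)^2=9, (2-6)^2=16, (6-1)^2=25, (1-5)^2=16, (3-4)^2=1
sum(d^2) = 92.
Step 3: rho = 1 - 6*92 / (7*(7^2 - 1)) = 1 - 552/336 = -0.642857.
Step 4: Under H0, t = rho * sqrt((n-2)/(1-rho^2)) = -1.8766 ~ t(5).
Step 5: Two-sided p-value from the t-distribution with 5 df = 0.119392.
Step 6: alpha = 0.05. fail to reject H0.

rho = -0.6429, p = 0.119392, fail to reject H0 at alpha = 0.05.


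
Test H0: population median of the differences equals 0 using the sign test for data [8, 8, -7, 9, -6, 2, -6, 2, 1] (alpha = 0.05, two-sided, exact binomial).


Step 1: Discard zero differences. Original n = 9; n_eff = number of nonzero differences = 9.
Nonzero differences (with sign): +8, +8, -7, +9, -6, +2, -6, +2, +1
Step 2: Count signs: positive = 6, negative = 3.
Step 3: Under H0: P(positive) = 0.5, so the number of positives S ~ Bin(9, 0.5).
Step 4: Two-sided exact p-value = sum of Bin(9,0.5) probabilities at or below the observed probability = 0.507812.
Step 5: alpha = 0.05. fail to reject H0.

n_eff = 9, pos = 6, neg = 3, p = 0.507812, fail to reject H0.


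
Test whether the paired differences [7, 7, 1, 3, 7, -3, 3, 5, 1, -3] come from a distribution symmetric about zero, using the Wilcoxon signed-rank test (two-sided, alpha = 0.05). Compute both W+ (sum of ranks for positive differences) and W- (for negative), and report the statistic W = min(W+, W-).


Step 1: Drop any zero differences (none here) and take |d_i|.
|d| = [7, 7, 1, 3, 7, 3, 3, 5, 1, 3]
Step 2: Midrank |d_i| (ties get averaged ranks).
ranks: |7|->9, |7|->9, |1|->1.5, |3|->4.5, |7|->9, |3|->4.5, |3|->4.5, |5|->7, |1|->1.5, |3|->4.5
Step 3: Attach original signs; sum ranks with positive sign and with negative sign.
W+ = 9 + 9 + 1.5 + 4.5 + 9 + 4.5 + 7 + 1.5 = 46
W- = 4.5 + 4.5 = 9
(Check: W+ + W- = 55 should equal n(n+1)/2 = 55.)
Step 4: Test statistic W = min(W+, W-) = 9.
Step 5: Ties in |d|, so use the tie-corrected normal approximation.
        E[W] = n(n+1)/4 = 10*11/4 = 27.5.
        Tie groups: |d|=1 (t=2), |d|=3 (t=4), |d|=7 (t=3); sum(t^3 - t) = 90.
        Var[W] = n(n+1)(2n+1)/24 - sum(t^3-t)/48 = 2310/24 - 90/48 = 94.375.
        z = (W - E[W]) / sqrt(Var[W]) = (9 - 27.5) / 9.7147 = -1.9043.
        Two-sided p = 2*Phi(z) = 0.056867.
Step 6: alpha = 0.05. fail to reject H0.

W+ = 46, W- = 9, W = min = 9, p = 0.056867, fail to reject H0.


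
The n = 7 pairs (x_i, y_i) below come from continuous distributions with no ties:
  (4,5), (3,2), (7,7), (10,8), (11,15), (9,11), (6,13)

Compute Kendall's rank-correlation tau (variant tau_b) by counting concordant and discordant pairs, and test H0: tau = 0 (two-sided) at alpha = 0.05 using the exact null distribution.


Step 1: Enumerate the 21 unordered pairs (i,j) with i<j and classify each by sign(x_j-x_i) * sign(y_j-y_i).
  (1,2):dx=-1,dy=-3->C; (1,3):dx=+3,dy=+2->C; (1,4):dx=+6,dy=+3->C; (1,5):dx=+7,dy=+10->C
  (1,6):dx=+5,dy=+6->C; (1,7):dx=+2,dy=+8->C; (2,3):dx=+4,dy=+5->C; (2,4):dx=+7,dy=+6->C
  (2,5):dx=+8,dy=+13->C; (2,6):dx=+6,dy=+9->C; (2,7):dx=+3,dy=+11->C; (3,4):dx=+3,dy=+1->C
  (3,5):dx=+4,dy=+8->C; (3,6):dx=+2,dy=+4->C; (3,7):dx=-1,dy=+6->D; (4,5):dx=+1,dy=+7->C
  (4,6):dx=-1,dy=+3->D; (4,7):dx=-4,dy=+5->D; (5,6):dx=-2,dy=-4->C; (5,7):dx=-5,dy=-2->C
  (6,7):dx=-3,dy=+2->D
Step 2: C = 17, D = 4, total pairs = 21.
Step 3: tau = (C - D)/(n(n-1)/2) = (17 - 4)/21 = 0.619048.
Step 4: Exact two-sided p-value (enumerate n! = 5040 permutations of y under H0): p = 0.069048.
Step 5: alpha = 0.05. fail to reject H0.

tau_b = 0.6190 (C=17, D=4), p = 0.069048, fail to reject H0.


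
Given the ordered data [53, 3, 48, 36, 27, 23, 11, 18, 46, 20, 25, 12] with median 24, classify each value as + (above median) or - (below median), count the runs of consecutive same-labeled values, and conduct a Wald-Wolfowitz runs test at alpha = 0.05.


Step 1: Compute median = 24; label A = above, B = below.
Labels in order: ABAAABBBABAB  (n_A = 6, n_B = 6)
Step 2: Count runs R = 8.
Step 3: Under H0 (random ordering), E[R] = 2*n_A*n_B/(n_A+n_B) + 1 = 2*6*6/12 + 1 = 7.0000.
        Var[R] = 2*n_A*n_B*(2*n_A*n_B - n_A - n_B) / ((n_A+n_B)^2 * (n_A+n_B-1)) = 4320/1584 = 2.7273.
        SD[R] = 1.6514.
Step 4: Continuity-corrected z = (R - 0.5 - E[R]) / SD[R] = (8 - 0.5 - 7.0000) / 1.6514 = 0.3028.
Step 5: Two-sided p-value via normal approximation = 2*(1 - Phi(|z|)) = 0.762069.
Step 6: alpha = 0.05. fail to reject H0.

R = 8, z = 0.3028, p = 0.762069, fail to reject H0.


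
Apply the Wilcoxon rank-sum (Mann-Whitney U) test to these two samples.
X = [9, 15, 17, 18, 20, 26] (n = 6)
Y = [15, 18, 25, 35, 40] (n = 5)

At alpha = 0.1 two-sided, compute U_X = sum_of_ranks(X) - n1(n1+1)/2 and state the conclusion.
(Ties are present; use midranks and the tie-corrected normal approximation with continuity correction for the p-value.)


Step 1: Combine and sort all 11 observations; assign midranks.
sorted (value, group): (9,X), (15,X), (15,Y), (17,X), (18,X), (18,Y), (20,X), (25,Y), (26,X), (35,Y), (40,Y)
ranks: 9->1, 15->2.5, 15->2.5, 17->4, 18->5.5, 18->5.5, 20->7, 25->8, 26->9, 35->10, 40->11
Step 2: Rank sum for X: R1 = 1 + 2.5 + 4 + 5.5 + 7 + 9 = 29.
Step 3: U_X = R1 - n1(n1+1)/2 = 29 - 6*7/2 = 29 - 21 = 8.
       U_Y = n1*n2 - U_X = 30 - 8 = 22.
Step 4: Ties are present, so use the tie-corrected normal approximation (with continuity correction) for the p-value.
Step 5: p-value = 0.233197; compare to alpha = 0.1. fail to reject H0.

U_X = 8, p = 0.233197, fail to reject H0 at alpha = 0.1.


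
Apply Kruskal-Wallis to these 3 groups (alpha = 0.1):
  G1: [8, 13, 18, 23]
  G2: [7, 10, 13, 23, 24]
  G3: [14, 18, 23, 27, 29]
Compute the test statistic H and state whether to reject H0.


Step 1: Combine all N = 14 observations and assign midranks.
sorted (value, group, rank): (7,G2,1), (8,G1,2), (10,G2,3), (13,G1,4.5), (13,G2,4.5), (14,G3,6), (18,G1,7.5), (18,G3,7.5), (23,G1,10), (23,G2,10), (23,G3,10), (24,G2,12), (27,G3,13), (29,G3,14)
Step 2: Sum ranks within each group.
R_1 = 24 (n_1 = 4)
R_2 = 30.5 (n_2 = 5)
R_3 = 50.5 (n_3 = 5)
Step 3: H = 12/(N(N+1)) * sum(R_i^2/n_i) - 3(N+1)
     = 12/(14*15) * (24^2/4 + 30.5^2/5 + 50.5^2/5) - 3*15
     = 0.057143 * 840.1 - 45
     = 3.005714.
Step 4: Ties present; correction factor C = 1 - 36/(14^3 - 14) = 0.986813. Corrected H = 3.005714 / 0.986813 = 3.045880.
Step 5: Under H0, H ~ chi^2(2); p-value = 0.218070.
Step 6: alpha = 0.1. fail to reject H0.

H = 3.0459, df = 2, p = 0.218070, fail to reject H0.


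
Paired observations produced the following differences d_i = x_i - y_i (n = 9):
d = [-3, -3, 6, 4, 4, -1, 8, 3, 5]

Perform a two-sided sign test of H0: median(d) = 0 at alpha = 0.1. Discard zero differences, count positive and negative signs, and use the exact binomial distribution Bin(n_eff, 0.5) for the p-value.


Step 1: Discard zero differences. Original n = 9; n_eff = number of nonzero differences = 9.
Nonzero differences (with sign): -3, -3, +6, +4, +4, -1, +8, +3, +5
Step 2: Count signs: positive = 6, negative = 3.
Step 3: Under H0: P(positive) = 0.5, so the number of positives S ~ Bin(9, 0.5).
Step 4: Two-sided exact p-value = sum of Bin(9,0.5) probabilities at or below the observed probability = 0.507812.
Step 5: alpha = 0.1. fail to reject H0.

n_eff = 9, pos = 6, neg = 3, p = 0.507812, fail to reject H0.


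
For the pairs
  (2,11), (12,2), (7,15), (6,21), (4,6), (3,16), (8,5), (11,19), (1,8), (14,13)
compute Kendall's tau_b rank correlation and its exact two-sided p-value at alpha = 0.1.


Step 1: Enumerate the 45 unordered pairs (i,j) with i<j and classify each by sign(x_j-x_i) * sign(y_j-y_i).
  (1,2):dx=+10,dy=-9->D; (1,3):dx=+5,dy=+4->C; (1,4):dx=+4,dy=+10->C; (1,5):dx=+2,dy=-5->D
  (1,6):dx=+1,dy=+5->C; (1,7):dx=+6,dy=-6->D; (1,8):dx=+9,dy=+8->C; (1,9):dx=-1,dy=-3->C
  (1,10):dx=+12,dy=+2->C; (2,3):dx=-5,dy=+13->D; (2,4):dx=-6,dy=+19->D; (2,5):dx=-8,dy=+4->D
  (2,6):dx=-9,dy=+14->D; (2,7):dx=-4,dy=+3->D; (2,8):dx=-1,dy=+17->D; (2,9):dx=-11,dy=+6->D
  (2,10):dx=+2,dy=+11->C; (3,4):dx=-1,dy=+6->D; (3,5):dx=-3,dy=-9->C; (3,6):dx=-4,dy=+1->D
  (3,7):dx=+1,dy=-10->D; (3,8):dx=+4,dy=+4->C; (3,9):dx=-6,dy=-7->C; (3,10):dx=+7,dy=-2->D
  (4,5):dx=-2,dy=-15->C; (4,6):dx=-3,dy=-5->C; (4,7):dx=+2,dy=-16->D; (4,8):dx=+5,dy=-2->D
  (4,9):dx=-5,dy=-13->C; (4,10):dx=+8,dy=-8->D; (5,6):dx=-1,dy=+10->D; (5,7):dx=+4,dy=-1->D
  (5,8):dx=+7,dy=+13->C; (5,9):dx=-3,dy=+2->D; (5,10):dx=+10,dy=+7->C; (6,7):dx=+5,dy=-11->D
  (6,8):dx=+8,dy=+3->C; (6,9):dx=-2,dy=-8->C; (6,10):dx=+11,dy=-3->D; (7,8):dx=+3,dy=+14->C
  (7,9):dx=-7,dy=+3->D; (7,10):dx=+6,dy=+8->C; (8,9):dx=-10,dy=-11->C; (8,10):dx=+3,dy=-6->D
  (9,10):dx=+13,dy=+5->C
Step 2: C = 21, D = 24, total pairs = 45.
Step 3: tau = (C - D)/(n(n-1)/2) = (21 - 24)/45 = -0.066667.
Step 4: Exact two-sided p-value (enumerate n! = 3628800 permutations of y under H0): p = 0.861801.
Step 5: alpha = 0.1. fail to reject H0.

tau_b = -0.0667 (C=21, D=24), p = 0.861801, fail to reject H0.


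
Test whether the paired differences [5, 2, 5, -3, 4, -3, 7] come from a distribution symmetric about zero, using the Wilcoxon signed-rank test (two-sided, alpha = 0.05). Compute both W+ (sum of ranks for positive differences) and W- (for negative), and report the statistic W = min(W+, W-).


Step 1: Drop any zero differences (none here) and take |d_i|.
|d| = [5, 2, 5, 3, 4, 3, 7]
Step 2: Midrank |d_i| (ties get averaged ranks).
ranks: |5|->5.5, |2|->1, |5|->5.5, |3|->2.5, |4|->4, |3|->2.5, |7|->7
Step 3: Attach original signs; sum ranks with positive sign and with negative sign.
W+ = 5.5 + 1 + 5.5 + 4 + 7 = 23
W- = 2.5 + 2.5 = 5
(Check: W+ + W- = 28 should equal n(n+1)/2 = 28.)
Step 4: Test statistic W = min(W+, W-) = 5.
Step 5: Ties in |d|, so use the tie-corrected normal approximation.
        E[W] = n(n+1)/4 = 7*8/4 = 14.
        Tie groups: |d|=3 (t=2), |d|=5 (t=2); sum(t^3 - t) = 12.
        Var[W] = n(n+1)(2n+1)/24 - sum(t^3-t)/48 = 840/24 - 12/48 = 34.75.
        z = (W - E[W]) / sqrt(Var[W]) = (5 - 14) / 5.8949 = -1.5267.
        Two-sided p = 2*Phi(z) = 0.126826.
Step 6: alpha = 0.05. fail to reject H0.

W+ = 23, W- = 5, W = min = 5, p = 0.126826, fail to reject H0.


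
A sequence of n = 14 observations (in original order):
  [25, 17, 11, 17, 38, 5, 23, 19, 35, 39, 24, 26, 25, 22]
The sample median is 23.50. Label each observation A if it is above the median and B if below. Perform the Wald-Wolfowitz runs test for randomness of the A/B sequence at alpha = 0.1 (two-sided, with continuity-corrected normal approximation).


Step 1: Compute median = 23.50; label A = above, B = below.
Labels in order: ABBBABBBAAAAAB  (n_A = 7, n_B = 7)
Step 2: Count runs R = 6.
Step 3: Under H0 (random ordering), E[R] = 2*n_A*n_B/(n_A+n_B) + 1 = 2*7*7/14 + 1 = 8.0000.
        Var[R] = 2*n_A*n_B*(2*n_A*n_B - n_A - n_B) / ((n_A+n_B)^2 * (n_A+n_B-1)) = 8232/2548 = 3.2308.
        SD[R] = 1.7974.
Step 4: Continuity-corrected z = (R + 0.5 - E[R]) / SD[R] = (6 + 0.5 - 8.0000) / 1.7974 = -0.8345.
Step 5: Two-sided p-value via normal approximation = 2*(1 - Phi(|z|)) = 0.403986.
Step 6: alpha = 0.1. fail to reject H0.

R = 6, z = -0.8345, p = 0.403986, fail to reject H0.


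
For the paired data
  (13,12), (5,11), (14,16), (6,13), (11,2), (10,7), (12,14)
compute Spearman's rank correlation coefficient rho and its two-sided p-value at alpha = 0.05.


Step 1: Rank x and y separately (midranks; no ties here).
rank(x): 13->6, 5->1, 14->7, 6->2, 11->4, 10->3, 12->5
rank(y): 12->4, 11->3, 16->7, 13->5, 2->1, 7->2, 14->6
Step 2: d_i = R_x(i) - R_y(i); compute d_i^2.
  (6-4)^2=4, (1-3)^2=4, (7-7)^2=0, (2-5)^2=9, (4-1)^2=9, (3-2)^2=1, (5-6)^2=1
sum(d^2) = 28.
Step 3: rho = 1 - 6*28 / (7*(7^2 - 1)) = 1 - 168/336 = 0.500000.
Step 4: Under H0, t = rho * sqrt((n-2)/(1-rho^2)) = 1.2910 ~ t(5).
Step 5: Two-sided p-value from the t-distribution with 5 df = 0.253170.
Step 6: alpha = 0.05. fail to reject H0.

rho = 0.5000, p = 0.253170, fail to reject H0 at alpha = 0.05.


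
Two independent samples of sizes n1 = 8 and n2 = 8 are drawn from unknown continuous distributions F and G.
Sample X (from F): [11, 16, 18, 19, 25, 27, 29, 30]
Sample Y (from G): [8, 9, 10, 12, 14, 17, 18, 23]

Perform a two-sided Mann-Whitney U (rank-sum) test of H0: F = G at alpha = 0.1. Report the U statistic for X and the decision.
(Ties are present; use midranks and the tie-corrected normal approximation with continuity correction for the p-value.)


Step 1: Combine and sort all 16 observations; assign midranks.
sorted (value, group): (8,Y), (9,Y), (10,Y), (11,X), (12,Y), (14,Y), (16,X), (17,Y), (18,X), (18,Y), (19,X), (23,Y), (25,X), (27,X), (29,X), (30,X)
ranks: 8->1, 9->2, 10->3, 11->4, 12->5, 14->6, 16->7, 17->8, 18->9.5, 18->9.5, 19->11, 23->12, 25->13, 27->14, 29->15, 30->16
Step 2: Rank sum for X: R1 = 4 + 7 + 9.5 + 11 + 13 + 14 + 15 + 16 = 89.5.
Step 3: U_X = R1 - n1(n1+1)/2 = 89.5 - 8*9/2 = 89.5 - 36 = 53.5.
       U_Y = n1*n2 - U_X = 64 - 53.5 = 10.5.
Step 4: Ties are present, so use the tie-corrected normal approximation (with continuity correction) for the p-value.
Step 5: p-value = 0.027310; compare to alpha = 0.1. reject H0.

U_X = 53.5, p = 0.027310, reject H0 at alpha = 0.1.


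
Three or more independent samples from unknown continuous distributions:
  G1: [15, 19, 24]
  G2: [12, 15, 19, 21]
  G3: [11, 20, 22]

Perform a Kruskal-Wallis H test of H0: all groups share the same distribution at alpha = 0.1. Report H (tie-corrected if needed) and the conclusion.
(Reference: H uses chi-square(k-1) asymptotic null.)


Step 1: Combine all N = 10 observations and assign midranks.
sorted (value, group, rank): (11,G3,1), (12,G2,2), (15,G1,3.5), (15,G2,3.5), (19,G1,5.5), (19,G2,5.5), (20,G3,7), (21,G2,8), (22,G3,9), (24,G1,10)
Step 2: Sum ranks within each group.
R_1 = 19 (n_1 = 3)
R_2 = 19 (n_2 = 4)
R_3 = 17 (n_3 = 3)
Step 3: H = 12/(N(N+1)) * sum(R_i^2/n_i) - 3(N+1)
     = 12/(10*11) * (19^2/3 + 19^2/4 + 17^2/3) - 3*11
     = 0.109091 * 306.917 - 33
     = 0.481818.
Step 4: Ties present; correction factor C = 1 - 12/(10^3 - 10) = 0.987879. Corrected H = 0.481818 / 0.987879 = 0.487730.
Step 5: Under H0, H ~ chi^2(2); p-value = 0.783593.
Step 6: alpha = 0.1. fail to reject H0.

H = 0.4877, df = 2, p = 0.783593, fail to reject H0.


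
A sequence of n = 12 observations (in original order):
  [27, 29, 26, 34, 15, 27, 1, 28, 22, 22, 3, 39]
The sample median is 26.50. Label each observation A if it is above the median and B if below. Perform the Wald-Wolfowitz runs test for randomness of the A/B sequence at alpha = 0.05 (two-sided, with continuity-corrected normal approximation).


Step 1: Compute median = 26.50; label A = above, B = below.
Labels in order: AABABABABBBA  (n_A = 6, n_B = 6)
Step 2: Count runs R = 9.
Step 3: Under H0 (random ordering), E[R] = 2*n_A*n_B/(n_A+n_B) + 1 = 2*6*6/12 + 1 = 7.0000.
        Var[R] = 2*n_A*n_B*(2*n_A*n_B - n_A - n_B) / ((n_A+n_B)^2 * (n_A+n_B-1)) = 4320/1584 = 2.7273.
        SD[R] = 1.6514.
Step 4: Continuity-corrected z = (R - 0.5 - E[R]) / SD[R] = (9 - 0.5 - 7.0000) / 1.6514 = 0.9083.
Step 5: Two-sided p-value via normal approximation = 2*(1 - Phi(|z|)) = 0.363722.
Step 6: alpha = 0.05. fail to reject H0.

R = 9, z = 0.9083, p = 0.363722, fail to reject H0.


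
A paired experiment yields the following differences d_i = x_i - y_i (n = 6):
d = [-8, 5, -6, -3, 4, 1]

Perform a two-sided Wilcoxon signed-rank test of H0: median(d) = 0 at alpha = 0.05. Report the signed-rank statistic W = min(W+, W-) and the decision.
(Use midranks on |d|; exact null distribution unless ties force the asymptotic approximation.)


Step 1: Drop any zero differences (none here) and take |d_i|.
|d| = [8, 5, 6, 3, 4, 1]
Step 2: Midrank |d_i| (ties get averaged ranks).
ranks: |8|->6, |5|->4, |6|->5, |3|->2, |4|->3, |1|->1
Step 3: Attach original signs; sum ranks with positive sign and with negative sign.
W+ = 4 + 3 + 1 = 8
W- = 6 + 5 + 2 = 13
(Check: W+ + W- = 21 should equal n(n+1)/2 = 21.)
Step 4: Test statistic W = min(W+, W-) = 8.
Step 5: No ties, so the exact null distribution over the 2^6 = 64 sign assignments gives the two-sided p-value = 0.687500.
Step 6: alpha = 0.05. fail to reject H0.

W+ = 8, W- = 13, W = min = 8, p = 0.687500, fail to reject H0.


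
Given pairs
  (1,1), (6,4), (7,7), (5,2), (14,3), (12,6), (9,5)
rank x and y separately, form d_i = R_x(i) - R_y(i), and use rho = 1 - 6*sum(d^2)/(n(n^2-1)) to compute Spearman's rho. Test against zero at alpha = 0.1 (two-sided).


Step 1: Rank x and y separately (midranks; no ties here).
rank(x): 1->1, 6->3, 7->4, 5->2, 14->7, 12->6, 9->5
rank(y): 1->1, 4->4, 7->7, 2->2, 3->3, 6->6, 5->5
Step 2: d_i = R_x(i) - R_y(i); compute d_i^2.
  (1-1)^2=0, (3-4)^2=1, (4-7)^2=9, (2-2)^2=0, (7-3)^2=16, (6-6)^2=0, (5-5)^2=0
sum(d^2) = 26.
Step 3: rho = 1 - 6*26 / (7*(7^2 - 1)) = 1 - 156/336 = 0.535714.
Step 4: Under H0, t = rho * sqrt((n-2)/(1-rho^2)) = 1.4186 ~ t(5).
Step 5: Two-sided p-value from the t-distribution with 5 df = 0.215217.
Step 6: alpha = 0.1. fail to reject H0.

rho = 0.5357, p = 0.215217, fail to reject H0 at alpha = 0.1.


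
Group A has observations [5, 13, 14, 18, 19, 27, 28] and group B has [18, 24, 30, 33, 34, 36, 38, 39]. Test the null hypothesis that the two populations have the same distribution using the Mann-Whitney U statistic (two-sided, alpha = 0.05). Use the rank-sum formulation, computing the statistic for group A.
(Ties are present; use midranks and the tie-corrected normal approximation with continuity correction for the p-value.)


Step 1: Combine and sort all 15 observations; assign midranks.
sorted (value, group): (5,X), (13,X), (14,X), (18,X), (18,Y), (19,X), (24,Y), (27,X), (28,X), (30,Y), (33,Y), (34,Y), (36,Y), (38,Y), (39,Y)
ranks: 5->1, 13->2, 14->3, 18->4.5, 18->4.5, 19->6, 24->7, 27->8, 28->9, 30->10, 33->11, 34->12, 36->13, 38->14, 39->15
Step 2: Rank sum for X: R1 = 1 + 2 + 3 + 4.5 + 6 + 8 + 9 = 33.5.
Step 3: U_X = R1 - n1(n1+1)/2 = 33.5 - 7*8/2 = 33.5 - 28 = 5.5.
       U_Y = n1*n2 - U_X = 56 - 5.5 = 50.5.
Step 4: Ties are present, so use the tie-corrected normal approximation (with continuity correction) for the p-value.
Step 5: p-value = 0.010826; compare to alpha = 0.05. reject H0.

U_X = 5.5, p = 0.010826, reject H0 at alpha = 0.05.


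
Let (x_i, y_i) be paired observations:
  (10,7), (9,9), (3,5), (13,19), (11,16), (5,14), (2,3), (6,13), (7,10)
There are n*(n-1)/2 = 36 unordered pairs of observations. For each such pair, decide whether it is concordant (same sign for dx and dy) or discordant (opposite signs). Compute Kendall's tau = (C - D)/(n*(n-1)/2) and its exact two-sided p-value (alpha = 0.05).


Step 1: Enumerate the 36 unordered pairs (i,j) with i<j and classify each by sign(x_j-x_i) * sign(y_j-y_i).
  (1,2):dx=-1,dy=+2->D; (1,3):dx=-7,dy=-2->C; (1,4):dx=+3,dy=+12->C; (1,5):dx=+1,dy=+9->C
  (1,6):dx=-5,dy=+7->D; (1,7):dx=-8,dy=-4->C; (1,8):dx=-4,dy=+6->D; (1,9):dx=-3,dy=+3->D
  (2,3):dx=-6,dy=-4->C; (2,4):dx=+4,dy=+10->C; (2,5):dx=+2,dy=+7->C; (2,6):dx=-4,dy=+5->D
  (2,7):dx=-7,dy=-6->C; (2,8):dx=-3,dy=+4->D; (2,9):dx=-2,dy=+1->D; (3,4):dx=+10,dy=+14->C
  (3,5):dx=+8,dy=+11->C; (3,6):dx=+2,dy=+9->C; (3,7):dx=-1,dy=-2->C; (3,8):dx=+3,dy=+8->C
  (3,9):dx=+4,dy=+5->C; (4,5):dx=-2,dy=-3->C; (4,6):dx=-8,dy=-5->C; (4,7):dx=-11,dy=-16->C
  (4,8):dx=-7,dy=-6->C; (4,9):dx=-6,dy=-9->C; (5,6):dx=-6,dy=-2->C; (5,7):dx=-9,dy=-13->C
  (5,8):dx=-5,dy=-3->C; (5,9):dx=-4,dy=-6->C; (6,7):dx=-3,dy=-11->C; (6,8):dx=+1,dy=-1->D
  (6,9):dx=+2,dy=-4->D; (7,8):dx=+4,dy=+10->C; (7,9):dx=+5,dy=+7->C; (8,9):dx=+1,dy=-3->D
Step 2: C = 26, D = 10, total pairs = 36.
Step 3: tau = (C - D)/(n(n-1)/2) = (26 - 10)/36 = 0.444444.
Step 4: Exact two-sided p-value (enumerate n! = 362880 permutations of y under H0): p = 0.119439.
Step 5: alpha = 0.05. fail to reject H0.

tau_b = 0.4444 (C=26, D=10), p = 0.119439, fail to reject H0.


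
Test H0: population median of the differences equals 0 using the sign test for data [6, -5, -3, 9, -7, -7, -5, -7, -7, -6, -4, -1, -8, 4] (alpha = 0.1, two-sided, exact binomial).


Step 1: Discard zero differences. Original n = 14; n_eff = number of nonzero differences = 14.
Nonzero differences (with sign): +6, -5, -3, +9, -7, -7, -5, -7, -7, -6, -4, -1, -8, +4
Step 2: Count signs: positive = 3, negative = 11.
Step 3: Under H0: P(positive) = 0.5, so the number of positives S ~ Bin(14, 0.5).
Step 4: Two-sided exact p-value = sum of Bin(14,0.5) probabilities at or below the observed probability = 0.057373.
Step 5: alpha = 0.1. reject H0.

n_eff = 14, pos = 3, neg = 11, p = 0.057373, reject H0.


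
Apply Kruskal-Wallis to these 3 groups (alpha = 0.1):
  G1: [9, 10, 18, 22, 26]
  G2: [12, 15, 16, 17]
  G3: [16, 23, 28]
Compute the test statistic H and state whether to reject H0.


Step 1: Combine all N = 12 observations and assign midranks.
sorted (value, group, rank): (9,G1,1), (10,G1,2), (12,G2,3), (15,G2,4), (16,G2,5.5), (16,G3,5.5), (17,G2,7), (18,G1,8), (22,G1,9), (23,G3,10), (26,G1,11), (28,G3,12)
Step 2: Sum ranks within each group.
R_1 = 31 (n_1 = 5)
R_2 = 19.5 (n_2 = 4)
R_3 = 27.5 (n_3 = 3)
Step 3: H = 12/(N(N+1)) * sum(R_i^2/n_i) - 3(N+1)
     = 12/(12*13) * (31^2/5 + 19.5^2/4 + 27.5^2/3) - 3*13
     = 0.076923 * 539.346 - 39
     = 2.488141.
Step 4: Ties present; correction factor C = 1 - 6/(12^3 - 12) = 0.996503. Corrected H = 2.488141 / 0.996503 = 2.496871.
Step 5: Under H0, H ~ chi^2(2); p-value = 0.286953.
Step 6: alpha = 0.1. fail to reject H0.

H = 2.4969, df = 2, p = 0.286953, fail to reject H0.


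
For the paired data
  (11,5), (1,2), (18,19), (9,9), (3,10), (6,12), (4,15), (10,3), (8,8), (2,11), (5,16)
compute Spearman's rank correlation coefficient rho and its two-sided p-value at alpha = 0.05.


Step 1: Rank x and y separately (midranks; no ties here).
rank(x): 11->10, 1->1, 18->11, 9->8, 3->3, 6->6, 4->4, 10->9, 8->7, 2->2, 5->5
rank(y): 5->3, 2->1, 19->11, 9->5, 10->6, 12->8, 15->9, 3->2, 8->4, 11->7, 16->10
Step 2: d_i = R_x(i) - R_y(i); compute d_i^2.
  (10-3)^2=49, (1-1)^2=0, (11-11)^2=0, (8-5)^2=9, (3-6)^2=9, (6-8)^2=4, (4-9)^2=25, (9-2)^2=49, (7-4)^2=9, (2-7)^2=25, (5-10)^2=25
sum(d^2) = 204.
Step 3: rho = 1 - 6*204 / (11*(11^2 - 1)) = 1 - 1224/1320 = 0.072727.
Step 4: Under H0, t = rho * sqrt((n-2)/(1-rho^2)) = 0.2188 ~ t(9).
Step 5: Two-sided p-value from the t-distribution with 9 df = 0.831716.
Step 6: alpha = 0.05. fail to reject H0.

rho = 0.0727, p = 0.831716, fail to reject H0 at alpha = 0.05.


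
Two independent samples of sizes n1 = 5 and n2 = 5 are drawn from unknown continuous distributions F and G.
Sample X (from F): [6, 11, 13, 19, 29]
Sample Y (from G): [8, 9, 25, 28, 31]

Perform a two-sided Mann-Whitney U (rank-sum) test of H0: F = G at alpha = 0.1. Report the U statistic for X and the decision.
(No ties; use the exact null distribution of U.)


Step 1: Combine and sort all 10 observations; assign midranks.
sorted (value, group): (6,X), (8,Y), (9,Y), (11,X), (13,X), (19,X), (25,Y), (28,Y), (29,X), (31,Y)
ranks: 6->1, 8->2, 9->3, 11->4, 13->5, 19->6, 25->7, 28->8, 29->9, 31->10
Step 2: Rank sum for X: R1 = 1 + 4 + 5 + 6 + 9 = 25.
Step 3: U_X = R1 - n1(n1+1)/2 = 25 - 5*6/2 = 25 - 15 = 10.
       U_Y = n1*n2 - U_X = 25 - 10 = 15.
Step 4: No ties, so the exact null distribution of U (based on enumerating the C(10,5) = 252 equally likely rank assignments) gives the two-sided p-value.
Step 5: p-value = 0.690476; compare to alpha = 0.1. fail to reject H0.

U_X = 10, p = 0.690476, fail to reject H0 at alpha = 0.1.


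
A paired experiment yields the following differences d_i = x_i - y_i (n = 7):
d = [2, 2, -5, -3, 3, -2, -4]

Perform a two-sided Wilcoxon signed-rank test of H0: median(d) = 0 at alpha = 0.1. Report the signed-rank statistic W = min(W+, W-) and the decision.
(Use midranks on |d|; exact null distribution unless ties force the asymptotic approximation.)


Step 1: Drop any zero differences (none here) and take |d_i|.
|d| = [2, 2, 5, 3, 3, 2, 4]
Step 2: Midrank |d_i| (ties get averaged ranks).
ranks: |2|->2, |2|->2, |5|->7, |3|->4.5, |3|->4.5, |2|->2, |4|->6
Step 3: Attach original signs; sum ranks with positive sign and with negative sign.
W+ = 2 + 2 + 4.5 = 8.5
W- = 7 + 4.5 + 2 + 6 = 19.5
(Check: W+ + W- = 28 should equal n(n+1)/2 = 28.)
Step 4: Test statistic W = min(W+, W-) = 8.5.
Step 5: Ties in |d|, so use the tie-corrected normal approximation.
        E[W] = n(n+1)/4 = 7*8/4 = 14.
        Tie groups: |d|=2 (t=3), |d|=3 (t=2); sum(t^3 - t) = 30.
        Var[W] = n(n+1)(2n+1)/24 - sum(t^3-t)/48 = 840/24 - 30/48 = 34.375.
        z = (W - E[W]) / sqrt(Var[W]) = (8.5 - 14) / 5.8630 = -0.9381.
        Two-sided p = 2*Phi(z) = 0.348202.
Step 6: alpha = 0.1. fail to reject H0.

W+ = 8.5, W- = 19.5, W = min = 8.5, p = 0.348202, fail to reject H0.


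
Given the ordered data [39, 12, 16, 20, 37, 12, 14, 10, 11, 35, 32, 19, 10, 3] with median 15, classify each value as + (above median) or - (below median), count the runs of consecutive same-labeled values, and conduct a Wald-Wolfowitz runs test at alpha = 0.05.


Step 1: Compute median = 15; label A = above, B = below.
Labels in order: ABAAABBBBAAABB  (n_A = 7, n_B = 7)
Step 2: Count runs R = 6.
Step 3: Under H0 (random ordering), E[R] = 2*n_A*n_B/(n_A+n_B) + 1 = 2*7*7/14 + 1 = 8.0000.
        Var[R] = 2*n_A*n_B*(2*n_A*n_B - n_A - n_B) / ((n_A+n_B)^2 * (n_A+n_B-1)) = 8232/2548 = 3.2308.
        SD[R] = 1.7974.
Step 4: Continuity-corrected z = (R + 0.5 - E[R]) / SD[R] = (6 + 0.5 - 8.0000) / 1.7974 = -0.8345.
Step 5: Two-sided p-value via normal approximation = 2*(1 - Phi(|z|)) = 0.403986.
Step 6: alpha = 0.05. fail to reject H0.

R = 6, z = -0.8345, p = 0.403986, fail to reject H0.


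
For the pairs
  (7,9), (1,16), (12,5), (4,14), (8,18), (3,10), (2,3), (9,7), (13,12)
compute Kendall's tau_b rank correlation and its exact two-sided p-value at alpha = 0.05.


Step 1: Enumerate the 36 unordered pairs (i,j) with i<j and classify each by sign(x_j-x_i) * sign(y_j-y_i).
  (1,2):dx=-6,dy=+7->D; (1,3):dx=+5,dy=-4->D; (1,4):dx=-3,dy=+5->D; (1,5):dx=+1,dy=+9->C
  (1,6):dx=-4,dy=+1->D; (1,7):dx=-5,dy=-6->C; (1,8):dx=+2,dy=-2->D; (1,9):dx=+6,dy=+3->C
  (2,3):dx=+11,dy=-11->D; (2,4):dx=+3,dy=-2->D; (2,5):dx=+7,dy=+2->C; (2,6):dx=+2,dy=-6->D
  (2,7):dx=+1,dy=-13->D; (2,8):dx=+8,dy=-9->D; (2,9):dx=+12,dy=-4->D; (3,4):dx=-8,dy=+9->D
  (3,5):dx=-4,dy=+13->D; (3,6):dx=-9,dy=+5->D; (3,7):dx=-10,dy=-2->C; (3,8):dx=-3,dy=+2->D
  (3,9):dx=+1,dy=+7->C; (4,5):dx=+4,dy=+4->C; (4,6):dx=-1,dy=-4->C; (4,7):dx=-2,dy=-11->C
  (4,8):dx=+5,dy=-7->D; (4,9):dx=+9,dy=-2->D; (5,6):dx=-5,dy=-8->C; (5,7):dx=-6,dy=-15->C
  (5,8):dx=+1,dy=-11->D; (5,9):dx=+5,dy=-6->D; (6,7):dx=-1,dy=-7->C; (6,8):dx=+6,dy=-3->D
  (6,9):dx=+10,dy=+2->C; (7,8):dx=+7,dy=+4->C; (7,9):dx=+11,dy=+9->C; (8,9):dx=+4,dy=+5->C
Step 2: C = 16, D = 20, total pairs = 36.
Step 3: tau = (C - D)/(n(n-1)/2) = (16 - 20)/36 = -0.111111.
Step 4: Exact two-sided p-value (enumerate n! = 362880 permutations of y under H0): p = 0.761414.
Step 5: alpha = 0.05. fail to reject H0.

tau_b = -0.1111 (C=16, D=20), p = 0.761414, fail to reject H0.


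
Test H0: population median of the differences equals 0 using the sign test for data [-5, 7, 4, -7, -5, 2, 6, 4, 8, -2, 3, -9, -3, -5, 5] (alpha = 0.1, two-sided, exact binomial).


Step 1: Discard zero differences. Original n = 15; n_eff = number of nonzero differences = 15.
Nonzero differences (with sign): -5, +7, +4, -7, -5, +2, +6, +4, +8, -2, +3, -9, -3, -5, +5
Step 2: Count signs: positive = 8, negative = 7.
Step 3: Under H0: P(positive) = 0.5, so the number of positives S ~ Bin(15, 0.5).
Step 4: Two-sided exact p-value = sum of Bin(15,0.5) probabilities at or below the observed probability = 1.000000.
Step 5: alpha = 0.1. fail to reject H0.

n_eff = 15, pos = 8, neg = 7, p = 1.000000, fail to reject H0.


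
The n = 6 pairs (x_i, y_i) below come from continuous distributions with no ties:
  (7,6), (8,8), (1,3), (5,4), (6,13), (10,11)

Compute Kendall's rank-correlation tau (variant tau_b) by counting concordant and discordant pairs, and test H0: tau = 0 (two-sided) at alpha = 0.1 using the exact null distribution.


Step 1: Enumerate the 15 unordered pairs (i,j) with i<j and classify each by sign(x_j-x_i) * sign(y_j-y_i).
  (1,2):dx=+1,dy=+2->C; (1,3):dx=-6,dy=-3->C; (1,4):dx=-2,dy=-2->C; (1,5):dx=-1,dy=+7->D
  (1,6):dx=+3,dy=+5->C; (2,3):dx=-7,dy=-5->C; (2,4):dx=-3,dy=-4->C; (2,5):dx=-2,dy=+5->D
  (2,6):dx=+2,dy=+3->C; (3,4):dx=+4,dy=+1->C; (3,5):dx=+5,dy=+10->C; (3,6):dx=+9,dy=+8->C
  (4,5):dx=+1,dy=+9->C; (4,6):dx=+5,dy=+7->C; (5,6):dx=+4,dy=-2->D
Step 2: C = 12, D = 3, total pairs = 15.
Step 3: tau = (C - D)/(n(n-1)/2) = (12 - 3)/15 = 0.600000.
Step 4: Exact two-sided p-value (enumerate n! = 720 permutations of y under H0): p = 0.136111.
Step 5: alpha = 0.1. fail to reject H0.

tau_b = 0.6000 (C=12, D=3), p = 0.136111, fail to reject H0.


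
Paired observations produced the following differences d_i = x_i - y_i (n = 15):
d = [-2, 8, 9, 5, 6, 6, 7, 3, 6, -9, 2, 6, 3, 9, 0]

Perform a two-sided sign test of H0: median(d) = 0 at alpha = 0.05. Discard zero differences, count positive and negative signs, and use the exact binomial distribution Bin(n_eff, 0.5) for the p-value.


Step 1: Discard zero differences. Original n = 15; n_eff = number of nonzero differences = 14.
Nonzero differences (with sign): -2, +8, +9, +5, +6, +6, +7, +3, +6, -9, +2, +6, +3, +9
Step 2: Count signs: positive = 12, negative = 2.
Step 3: Under H0: P(positive) = 0.5, so the number of positives S ~ Bin(14, 0.5).
Step 4: Two-sided exact p-value = sum of Bin(14,0.5) probabilities at or below the observed probability = 0.012939.
Step 5: alpha = 0.05. reject H0.

n_eff = 14, pos = 12, neg = 2, p = 0.012939, reject H0.


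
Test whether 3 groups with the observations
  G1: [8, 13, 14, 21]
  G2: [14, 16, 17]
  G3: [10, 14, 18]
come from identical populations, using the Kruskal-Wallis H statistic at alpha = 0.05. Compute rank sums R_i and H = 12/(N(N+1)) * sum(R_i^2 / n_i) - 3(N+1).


Step 1: Combine all N = 10 observations and assign midranks.
sorted (value, group, rank): (8,G1,1), (10,G3,2), (13,G1,3), (14,G1,5), (14,G2,5), (14,G3,5), (16,G2,7), (17,G2,8), (18,G3,9), (21,G1,10)
Step 2: Sum ranks within each group.
R_1 = 19 (n_1 = 4)
R_2 = 20 (n_2 = 3)
R_3 = 16 (n_3 = 3)
Step 3: H = 12/(N(N+1)) * sum(R_i^2/n_i) - 3(N+1)
     = 12/(10*11) * (19^2/4 + 20^2/3 + 16^2/3) - 3*11
     = 0.109091 * 308.917 - 33
     = 0.700000.
Step 4: Ties present; correction factor C = 1 - 24/(10^3 - 10) = 0.975758. Corrected H = 0.700000 / 0.975758 = 0.717391.
Step 5: Under H0, H ~ chi^2(2); p-value = 0.698587.
Step 6: alpha = 0.05. fail to reject H0.

H = 0.7174, df = 2, p = 0.698587, fail to reject H0.


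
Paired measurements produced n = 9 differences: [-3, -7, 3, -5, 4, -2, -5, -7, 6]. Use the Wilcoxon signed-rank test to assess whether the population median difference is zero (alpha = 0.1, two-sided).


Step 1: Drop any zero differences (none here) and take |d_i|.
|d| = [3, 7, 3, 5, 4, 2, 5, 7, 6]
Step 2: Midrank |d_i| (ties get averaged ranks).
ranks: |3|->2.5, |7|->8.5, |3|->2.5, |5|->5.5, |4|->4, |2|->1, |5|->5.5, |7|->8.5, |6|->7
Step 3: Attach original signs; sum ranks with positive sign and with negative sign.
W+ = 2.5 + 4 + 7 = 13.5
W- = 2.5 + 8.5 + 5.5 + 1 + 5.5 + 8.5 = 31.5
(Check: W+ + W- = 45 should equal n(n+1)/2 = 45.)
Step 4: Test statistic W = min(W+, W-) = 13.5.
Step 5: Ties in |d|, so use the tie-corrected normal approximation.
        E[W] = n(n+1)/4 = 9*10/4 = 22.5.
        Tie groups: |d|=3 (t=2), |d|=5 (t=2), |d|=7 (t=2); sum(t^3 - t) = 18.
        Var[W] = n(n+1)(2n+1)/24 - sum(t^3-t)/48 = 1710/24 - 18/48 = 70.875.
        z = (W - E[W]) / sqrt(Var[W]) = (13.5 - 22.5) / 8.4187 = -1.0690.
        Two-sided p = 2*Phi(z) = 0.285049.
Step 6: alpha = 0.1. fail to reject H0.

W+ = 13.5, W- = 31.5, W = min = 13.5, p = 0.285049, fail to reject H0.


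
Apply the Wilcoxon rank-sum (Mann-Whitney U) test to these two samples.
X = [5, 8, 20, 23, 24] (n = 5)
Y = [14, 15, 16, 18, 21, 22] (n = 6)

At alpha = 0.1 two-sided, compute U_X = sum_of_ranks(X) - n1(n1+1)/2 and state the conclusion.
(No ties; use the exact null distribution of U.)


Step 1: Combine and sort all 11 observations; assign midranks.
sorted (value, group): (5,X), (8,X), (14,Y), (15,Y), (16,Y), (18,Y), (20,X), (21,Y), (22,Y), (23,X), (24,X)
ranks: 5->1, 8->2, 14->3, 15->4, 16->5, 18->6, 20->7, 21->8, 22->9, 23->10, 24->11
Step 2: Rank sum for X: R1 = 1 + 2 + 7 + 10 + 11 = 31.
Step 3: U_X = R1 - n1(n1+1)/2 = 31 - 5*6/2 = 31 - 15 = 16.
       U_Y = n1*n2 - U_X = 30 - 16 = 14.
Step 4: No ties, so the exact null distribution of U (based on enumerating the C(11,5) = 462 equally likely rank assignments) gives the two-sided p-value.
Step 5: p-value = 0.930736; compare to alpha = 0.1. fail to reject H0.

U_X = 16, p = 0.930736, fail to reject H0 at alpha = 0.1.


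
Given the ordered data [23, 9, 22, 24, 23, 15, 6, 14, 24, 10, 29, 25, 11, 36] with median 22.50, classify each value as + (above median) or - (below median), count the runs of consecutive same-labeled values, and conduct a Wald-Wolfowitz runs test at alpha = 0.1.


Step 1: Compute median = 22.50; label A = above, B = below.
Labels in order: ABBAABBBABAABA  (n_A = 7, n_B = 7)
Step 2: Count runs R = 9.
Step 3: Under H0 (random ordering), E[R] = 2*n_A*n_B/(n_A+n_B) + 1 = 2*7*7/14 + 1 = 8.0000.
        Var[R] = 2*n_A*n_B*(2*n_A*n_B - n_A - n_B) / ((n_A+n_B)^2 * (n_A+n_B-1)) = 8232/2548 = 3.2308.
        SD[R] = 1.7974.
Step 4: Continuity-corrected z = (R - 0.5 - E[R]) / SD[R] = (9 - 0.5 - 8.0000) / 1.7974 = 0.2782.
Step 5: Two-sided p-value via normal approximation = 2*(1 - Phi(|z|)) = 0.780879.
Step 6: alpha = 0.1. fail to reject H0.

R = 9, z = 0.2782, p = 0.780879, fail to reject H0.


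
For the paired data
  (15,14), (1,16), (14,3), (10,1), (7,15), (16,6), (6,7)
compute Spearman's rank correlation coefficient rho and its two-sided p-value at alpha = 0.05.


Step 1: Rank x and y separately (midranks; no ties here).
rank(x): 15->6, 1->1, 14->5, 10->4, 7->3, 16->7, 6->2
rank(y): 14->5, 16->7, 3->2, 1->1, 15->6, 6->3, 7->4
Step 2: d_i = R_x(i) - R_y(i); compute d_i^2.
  (6-5)^2=1, (1-7)^2=36, (5-2)^2=9, (4-1)^2=9, (3-6)^2=9, (7-3)^2=16, (2-4)^2=4
sum(d^2) = 84.
Step 3: rho = 1 - 6*84 / (7*(7^2 - 1)) = 1 - 504/336 = -0.500000.
Step 4: Under H0, t = rho * sqrt((n-2)/(1-rho^2)) = -1.2910 ~ t(5).
Step 5: Two-sided p-value from the t-distribution with 5 df = 0.253170.
Step 6: alpha = 0.05. fail to reject H0.

rho = -0.5000, p = 0.253170, fail to reject H0 at alpha = 0.05.


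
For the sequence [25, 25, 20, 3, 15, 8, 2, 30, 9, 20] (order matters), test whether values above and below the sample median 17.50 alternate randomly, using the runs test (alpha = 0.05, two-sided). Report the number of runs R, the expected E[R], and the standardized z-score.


Step 1: Compute median = 17.50; label A = above, B = below.
Labels in order: AAABBBBABA  (n_A = 5, n_B = 5)
Step 2: Count runs R = 5.
Step 3: Under H0 (random ordering), E[R] = 2*n_A*n_B/(n_A+n_B) + 1 = 2*5*5/10 + 1 = 6.0000.
        Var[R] = 2*n_A*n_B*(2*n_A*n_B - n_A - n_B) / ((n_A+n_B)^2 * (n_A+n_B-1)) = 2000/900 = 2.2222.
        SD[R] = 1.4907.
Step 4: Continuity-corrected z = (R + 0.5 - E[R]) / SD[R] = (5 + 0.5 - 6.0000) / 1.4907 = -0.3354.
Step 5: Two-sided p-value via normal approximation = 2*(1 - Phi(|z|)) = 0.737316.
Step 6: alpha = 0.05. fail to reject H0.

R = 5, z = -0.3354, p = 0.737316, fail to reject H0.


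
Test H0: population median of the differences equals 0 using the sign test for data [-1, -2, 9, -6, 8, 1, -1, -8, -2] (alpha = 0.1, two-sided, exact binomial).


Step 1: Discard zero differences. Original n = 9; n_eff = number of nonzero differences = 9.
Nonzero differences (with sign): -1, -2, +9, -6, +8, +1, -1, -8, -2
Step 2: Count signs: positive = 3, negative = 6.
Step 3: Under H0: P(positive) = 0.5, so the number of positives S ~ Bin(9, 0.5).
Step 4: Two-sided exact p-value = sum of Bin(9,0.5) probabilities at or below the observed probability = 0.507812.
Step 5: alpha = 0.1. fail to reject H0.

n_eff = 9, pos = 3, neg = 6, p = 0.507812, fail to reject H0.


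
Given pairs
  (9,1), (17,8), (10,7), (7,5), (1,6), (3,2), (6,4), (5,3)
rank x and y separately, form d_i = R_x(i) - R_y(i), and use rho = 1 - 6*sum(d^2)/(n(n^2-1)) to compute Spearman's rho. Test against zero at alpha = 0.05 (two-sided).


Step 1: Rank x and y separately (midranks; no ties here).
rank(x): 9->6, 17->8, 10->7, 7->5, 1->1, 3->2, 6->4, 5->3
rank(y): 1->1, 8->8, 7->7, 5->5, 6->6, 2->2, 4->4, 3->3
Step 2: d_i = R_x(i) - R_y(i); compute d_i^2.
  (6-1)^2=25, (8-8)^2=0, (7-7)^2=0, (5-5)^2=0, (1-6)^2=25, (2-2)^2=0, (4-4)^2=0, (3-3)^2=0
sum(d^2) = 50.
Step 3: rho = 1 - 6*50 / (8*(8^2 - 1)) = 1 - 300/504 = 0.404762.
Step 4: Under H0, t = rho * sqrt((n-2)/(1-rho^2)) = 1.0842 ~ t(6).
Step 5: Two-sided p-value from the t-distribution with 6 df = 0.319889.
Step 6: alpha = 0.05. fail to reject H0.

rho = 0.4048, p = 0.319889, fail to reject H0 at alpha = 0.05.


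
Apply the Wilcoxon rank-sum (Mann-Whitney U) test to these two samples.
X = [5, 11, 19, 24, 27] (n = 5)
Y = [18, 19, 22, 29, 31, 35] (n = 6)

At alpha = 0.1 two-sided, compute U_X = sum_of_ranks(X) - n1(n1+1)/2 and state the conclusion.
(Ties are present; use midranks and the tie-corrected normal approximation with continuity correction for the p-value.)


Step 1: Combine and sort all 11 observations; assign midranks.
sorted (value, group): (5,X), (11,X), (18,Y), (19,X), (19,Y), (22,Y), (24,X), (27,X), (29,Y), (31,Y), (35,Y)
ranks: 5->1, 11->2, 18->3, 19->4.5, 19->4.5, 22->6, 24->7, 27->8, 29->9, 31->10, 35->11
Step 2: Rank sum for X: R1 = 1 + 2 + 4.5 + 7 + 8 = 22.5.
Step 3: U_X = R1 - n1(n1+1)/2 = 22.5 - 5*6/2 = 22.5 - 15 = 7.5.
       U_Y = n1*n2 - U_X = 30 - 7.5 = 22.5.
Step 4: Ties are present, so use the tie-corrected normal approximation (with continuity correction) for the p-value.
Step 5: p-value = 0.200217; compare to alpha = 0.1. fail to reject H0.

U_X = 7.5, p = 0.200217, fail to reject H0 at alpha = 0.1.


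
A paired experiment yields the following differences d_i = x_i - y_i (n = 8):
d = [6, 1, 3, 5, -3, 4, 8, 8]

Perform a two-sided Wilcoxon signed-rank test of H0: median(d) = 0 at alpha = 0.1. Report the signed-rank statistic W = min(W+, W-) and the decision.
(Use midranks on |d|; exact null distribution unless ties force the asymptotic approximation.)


Step 1: Drop any zero differences (none here) and take |d_i|.
|d| = [6, 1, 3, 5, 3, 4, 8, 8]
Step 2: Midrank |d_i| (ties get averaged ranks).
ranks: |6|->6, |1|->1, |3|->2.5, |5|->5, |3|->2.5, |4|->4, |8|->7.5, |8|->7.5
Step 3: Attach original signs; sum ranks with positive sign and with negative sign.
W+ = 6 + 1 + 2.5 + 5 + 4 + 7.5 + 7.5 = 33.5
W- = 2.5 = 2.5
(Check: W+ + W- = 36 should equal n(n+1)/2 = 36.)
Step 4: Test statistic W = min(W+, W-) = 2.5.
Step 5: Ties in |d|, so use the tie-corrected normal approximation.
        E[W] = n(n+1)/4 = 8*9/4 = 18.
        Tie groups: |d|=3 (t=2), |d|=8 (t=2); sum(t^3 - t) = 12.
        Var[W] = n(n+1)(2n+1)/24 - sum(t^3-t)/48 = 1224/24 - 12/48 = 50.75.
        z = (W - E[W]) / sqrt(Var[W]) = (2.5 - 18) / 7.1239 = -2.1758.
        Two-sided p = 2*Phi(z) = 0.029572.
Step 6: alpha = 0.1. reject H0.

W+ = 33.5, W- = 2.5, W = min = 2.5, p = 0.029572, reject H0.
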